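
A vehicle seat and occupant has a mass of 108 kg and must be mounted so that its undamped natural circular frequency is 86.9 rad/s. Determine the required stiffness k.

k = m·ω_n² = 108 × 86.90² = 108 × 7552 = 815600 N/m.

816000 N/m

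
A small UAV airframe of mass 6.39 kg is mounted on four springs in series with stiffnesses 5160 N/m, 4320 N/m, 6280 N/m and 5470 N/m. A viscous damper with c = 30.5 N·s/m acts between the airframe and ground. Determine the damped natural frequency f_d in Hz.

Series springs: 1/k_eq = 1/5160 + 1/4320 + 1/6280 + 1/5470 = 0.0007673, so k_eq = 1303 N/m.
ω_n = √(k_eq/m) = √(1303/6.39) = 14.28 rad/s.
Critical damping c_c = 2√(k_eq·m) = 2√(1303 × 6.39) = 182.5 N·s/m, so ζ = c/c_c = 30.5/182.5 = 0.1671.
ω_d = ω_n√(1 − ζ²) = 14.28 × √(1 − 0.0279) = 14.08 rad/s.
f_d = ω_d/(2π) = 2.241 Hz.

2.24 Hz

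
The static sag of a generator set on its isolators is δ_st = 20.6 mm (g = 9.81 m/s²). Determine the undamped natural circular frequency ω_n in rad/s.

21.8 rad/s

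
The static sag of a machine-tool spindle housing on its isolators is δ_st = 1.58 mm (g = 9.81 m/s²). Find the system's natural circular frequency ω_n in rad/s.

78.8 rad/s

ω_n = √(g/δ_st) = √(9.81/0.00158) = √6209 = 78.80 rad/s.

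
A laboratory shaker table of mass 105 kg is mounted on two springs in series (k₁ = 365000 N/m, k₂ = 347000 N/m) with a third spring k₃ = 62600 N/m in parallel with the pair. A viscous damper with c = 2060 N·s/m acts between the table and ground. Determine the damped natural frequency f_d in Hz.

7.46 Hz

Series pair: k_s = k₁k₂/(k₁+k₂) = (365000)(347000)/(365000 + 347000) = 177900 N/m. In parallel with k₃: k_eq = 177900 + 62600 = 240500 N/m.
ω_n = √(k_eq/m) = √(240500/105) = 47.86 rad/s.
Critical damping c_c = 2√(k_eq·m) = 2√(240500 × 105) = 10050 N·s/m, so ζ = c/c_c = 2060/10050 = 0.2050.
ω_d = ω_n√(1 − ζ²) = 47.86 × √(1 − 0.0420) = 46.84 rad/s.
f_d = ω_d/(2π) = 7.455 Hz.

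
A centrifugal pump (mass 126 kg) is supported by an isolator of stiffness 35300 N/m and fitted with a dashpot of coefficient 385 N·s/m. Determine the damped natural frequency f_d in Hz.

2.65 Hz

ω_n = √(k/m) = √(35300/126) = 16.74 rad/s.
Critical damping c_c = 2√(k·m) = 2√(35300 × 126) = 4218 N·s/m, so ζ = c/c_c = 385/4218 = 0.09128.
ω_d = ω_n√(1 − ζ²) = 16.74 × √(1 − 0.00833) = 16.67 rad/s.
f_d = ω_d/(2π) = 2.653 Hz.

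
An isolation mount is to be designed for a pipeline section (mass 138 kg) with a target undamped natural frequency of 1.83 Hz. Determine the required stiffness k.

ω_n = 2πf_n = 2π × 1.83 = 11.50 rad/s.
k = m·ω_n² = 138 × 11.50² = 138 × 132.2 = 18240 N/m.

18200 N/m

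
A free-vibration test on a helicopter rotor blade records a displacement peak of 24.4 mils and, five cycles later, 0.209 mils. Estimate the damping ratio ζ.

Logarithmic decrement δ = (1/n)·ln(x₀/x_n) = (1/5)·ln(24.4/0.209) = (1/5)·ln(116.7) = 0.9520.
ζ = δ/√(4π² + δ²) = 0.9520/√(39.48 + 0.906) = 0.9520/6.355 = 0.1498.

0.150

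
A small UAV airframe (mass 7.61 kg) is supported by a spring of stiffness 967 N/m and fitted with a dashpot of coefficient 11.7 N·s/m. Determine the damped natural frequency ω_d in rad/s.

ω_n = √(k/m) = √(967.0/7.61) = 11.27 rad/s.
Critical damping c_c = 2√(k·m) = 2√(967.0 × 7.61) = 171.6 N·s/m, so ζ = c/c_c = 11.7/171.6 = 0.06819.
ω_d = ω_n√(1 − ζ²) = 11.27 × √(1 − 0.00465) = 11.25 rad/s.

11.2 rad/s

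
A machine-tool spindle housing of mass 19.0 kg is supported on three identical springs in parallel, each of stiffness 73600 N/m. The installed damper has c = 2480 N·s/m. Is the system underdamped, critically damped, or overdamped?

underdamped

Parallel springs add: k_eq = 3 × 73600 = 220800 N/m.
c_c = 2√(k_eq·m) = 4096 N·s/m; ζ = c/c_c = 2480/4096 = 0.605.
Since ζ < 1 the system is underdamped.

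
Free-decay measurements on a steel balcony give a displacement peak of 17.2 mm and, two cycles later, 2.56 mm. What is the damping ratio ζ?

0.150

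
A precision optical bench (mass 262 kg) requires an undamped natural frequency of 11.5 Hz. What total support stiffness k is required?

1370000 N/m

ω_n = 2πf_n = 2π × 11.5 = 72.26 rad/s.
k = m·ω_n² = 262 × 72.26² = 262 × 5221 = 1368000 N/m.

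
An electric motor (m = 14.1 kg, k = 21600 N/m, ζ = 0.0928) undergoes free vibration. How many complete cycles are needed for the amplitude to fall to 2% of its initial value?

7 cycles

Logarithmic decrement δ = 2πζ/√(1 − ζ²) = 2π × 0.09280/√(1 − 0.00861) = 0.5856.
x_n/x₀ = e^(−nδ) ≤ 0.02; take ln: n ≥ ln(1/0.02)/δ = 3.912/0.5856 = 6.680.
So 7 complete cycles are required.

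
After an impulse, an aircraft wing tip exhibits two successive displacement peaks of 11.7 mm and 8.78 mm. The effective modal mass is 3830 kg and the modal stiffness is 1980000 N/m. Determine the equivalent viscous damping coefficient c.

7950 N·s/m

Logarithmic decrement δ = (1/n)·ln(x₀/x_n) = (1/1)·ln(11.7/8.78) = (1/1)·ln(1.333) = 0.2871.
ζ = δ/√(4π² + δ²) = 0.2871/√(39.48 + 0.0824) = 0.2871/6.290 = 0.04565.
c = ζ · 2√(km) = 0.04565 × 2√(1980000 × 3830) = 0.04565 × 174200 = 7950 N·s/m.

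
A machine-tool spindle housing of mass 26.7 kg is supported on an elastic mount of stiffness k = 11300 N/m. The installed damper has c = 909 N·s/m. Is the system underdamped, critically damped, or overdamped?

c_c = 2√(k·m) = 1099 N·s/m; ζ = c/c_c = 909/1099 = 0.827.
Since ζ < 1 the system is underdamped.

underdamped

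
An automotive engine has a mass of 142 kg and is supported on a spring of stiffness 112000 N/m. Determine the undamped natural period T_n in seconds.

ω_n = √(k/m) = √(112000/142) = √788.7 = 28.08 rad/s.
T_n = 2π/ω_n = 6.283/28.08 = 0.2237 s.

0.224 s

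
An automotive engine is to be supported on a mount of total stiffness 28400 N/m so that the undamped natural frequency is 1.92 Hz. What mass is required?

ω_n = 2πf_n = 2π × 1.92 = 12.06 rad/s.
m = k/ω_n² = 28400/12.06² = 28400/145.5 = 195.1 kg.

195 kg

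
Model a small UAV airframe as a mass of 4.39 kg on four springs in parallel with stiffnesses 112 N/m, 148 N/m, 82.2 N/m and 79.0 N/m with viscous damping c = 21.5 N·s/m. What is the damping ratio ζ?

Parallel springs add: k_eq = 112 + 148 + 82.2 + 79.0 = 421.2 N/m.
ω_n = √(k_eq/m) = √(421.2/4.39) = 9.795 rad/s.
Critical damping c_c = 2√(k_eq·m) = 2√(421.2 × 4.39) = 86.00 N·s/m, so ζ = c/c_c = 21.5/86.00 = 0.2500.

0.250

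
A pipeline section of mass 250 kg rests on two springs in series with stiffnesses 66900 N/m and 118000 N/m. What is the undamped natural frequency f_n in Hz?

2.08 Hz

Series springs: 1/k_eq = 1/66900 + 1/118000 = 2.342×10^-5, so k_eq = 42690 N/m.
ω_n = √(k_eq/m) = √(42690/250) = √170.8 = 13.07 rad/s.
f_n = ω_n/(2π) = 13.07/6.283 = 2.080 Hz.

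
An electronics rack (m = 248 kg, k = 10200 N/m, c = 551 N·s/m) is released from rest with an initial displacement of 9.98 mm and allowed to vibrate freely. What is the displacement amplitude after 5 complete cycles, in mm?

0.0398 mm

ζ = c/(2√(km)) = 551/(2√(10200 × 248)) = 551/3181 = 0.1732.
Logarithmic decrement δ = 2πζ/√(1 − ζ²) = 2π × 0.1732/√(1 − 0.0300) = 1.105.
After n cycles, x_n/x₀ = e^(−nδ), so x_5 = 9.98 × e^(−5 × 1.105) = 9.98 × 0.003984 = 0.03976 mm.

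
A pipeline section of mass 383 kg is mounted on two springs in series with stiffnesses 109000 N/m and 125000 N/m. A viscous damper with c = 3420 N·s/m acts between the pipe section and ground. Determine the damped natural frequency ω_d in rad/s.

Series springs: 1/k_eq = 1/109000 + 1/125000 = 1.717×10^-5, so k_eq = 58230 N/m.
ω_n = √(k_eq/m) = √(58230/383) = 12.33 rad/s.
Critical damping c_c = 2√(k_eq·m) = 2√(58230 × 383) = 9445 N·s/m, so ζ = c/c_c = 3420/9445 = 0.3621.
ω_d = ω_n√(1 − ζ²) = 12.33 × √(1 − 0.131) = 11.49 rad/s.

11.5 rad/s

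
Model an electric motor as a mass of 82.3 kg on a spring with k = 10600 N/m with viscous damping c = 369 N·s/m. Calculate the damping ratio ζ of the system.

ω_n = √(k/m) = √(10600/82.3) = 11.35 rad/s.
Critical damping c_c = 2√(k·m) = 2√(10600 × 82.3) = 1868 N·s/m, so ζ = c/c_c = 369/1868 = 0.1975.

0.198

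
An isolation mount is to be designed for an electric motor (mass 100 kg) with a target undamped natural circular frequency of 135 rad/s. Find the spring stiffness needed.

1820000 N/m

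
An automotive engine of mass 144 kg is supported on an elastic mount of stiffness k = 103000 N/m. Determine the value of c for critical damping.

c_c = 2√(k·m) = 2√(103000 × 144) = 2 × 3851 = 7702 N·s/m.

7700 N·s/m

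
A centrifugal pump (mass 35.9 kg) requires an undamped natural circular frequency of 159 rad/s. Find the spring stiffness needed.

k = m·ω_n² = 35.9 × 159.0² = 35.9 × 25280 = 907600 N/m.

908000 N/m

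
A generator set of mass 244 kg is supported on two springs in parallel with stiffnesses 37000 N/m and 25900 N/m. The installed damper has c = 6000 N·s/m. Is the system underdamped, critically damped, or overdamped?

underdamped

Parallel springs add: k_eq = 37000 + 25900 = 62900 N/m.
c_c = 2√(k_eq·m) = 7835 N·s/m; ζ = c/c_c = 6000/7835 = 0.766.
Since ζ < 1 the system is underdamped.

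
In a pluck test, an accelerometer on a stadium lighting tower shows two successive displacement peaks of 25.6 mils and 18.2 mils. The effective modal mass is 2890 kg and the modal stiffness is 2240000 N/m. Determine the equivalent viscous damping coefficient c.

Logarithmic decrement δ = (1/n)·ln(x₀/x_n) = (1/1)·ln(25.6/18.2) = (1/1)·ln(1.407) = 0.3412.
ζ = δ/√(4π² + δ²) = 0.3412/√(39.48 + 0.116) = 0.3412/6.292 = 0.05422.
c = ζ · 2√(km) = 0.05422 × 2√(2240000 × 2890) = 0.05422 × 160900 = 8725 N·s/m.

8720 N·s/m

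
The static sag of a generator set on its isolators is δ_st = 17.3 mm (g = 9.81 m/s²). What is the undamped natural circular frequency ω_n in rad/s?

ω_n = √(g/δ_st) = √(9.81/0.0173) = √567.1 = 23.81 rad/s.

23.8 rad/s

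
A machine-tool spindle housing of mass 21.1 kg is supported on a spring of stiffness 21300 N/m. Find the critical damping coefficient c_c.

1340 N·s/m

c_c = 2√(k·m) = 2√(21300 × 21.1) = 2 × 670.4 = 1341 N·s/m.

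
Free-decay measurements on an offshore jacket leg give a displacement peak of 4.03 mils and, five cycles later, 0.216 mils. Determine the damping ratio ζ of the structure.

Logarithmic decrement δ = (1/n)·ln(x₀/x_n) = (1/5)·ln(4.03/0.216) = (1/5)·ln(18.66) = 0.5852.
ζ = δ/√(4π² + δ²) = 0.5852/√(39.48 + 0.343) = 0.5852/6.310 = 0.09274.

0.0927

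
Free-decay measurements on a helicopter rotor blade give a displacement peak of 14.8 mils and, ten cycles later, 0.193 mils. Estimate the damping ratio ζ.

Logarithmic decrement δ = (1/n)·ln(x₀/x_n) = (1/10)·ln(14.8/0.193) = (1/10)·ln(76.68) = 0.4340.
ζ = δ/√(4π² + δ²) = 0.4340/√(39.48 + 0.188) = 0.4340/6.298 = 0.06890.

0.0689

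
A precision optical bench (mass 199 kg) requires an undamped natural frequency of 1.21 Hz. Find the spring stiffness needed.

11500 N/m

ω_n = 2πf_n = 2π × 1.21 = 7.603 rad/s.
k = m·ω_n² = 199 × 7.603² = 199 × 57.80 = 11500 N/m.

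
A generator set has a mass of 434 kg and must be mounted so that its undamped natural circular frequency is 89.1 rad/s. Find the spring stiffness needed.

k = m·ω_n² = 434 × 89.10² = 434 × 7939 = 3445000 N/m.

3450000 N/m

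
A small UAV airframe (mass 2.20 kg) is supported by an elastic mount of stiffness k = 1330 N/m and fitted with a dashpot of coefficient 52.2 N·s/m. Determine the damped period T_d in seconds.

ω_n = √(k/m) = √(1330/2.20) = 24.59 rad/s.
Critical damping c_c = 2√(k·m) = 2√(1330 × 2.20) = 108.2 N·s/m, so ζ = c/c_c = 52.2/108.2 = 0.4825.
ω_d = ω_n√(1 − ζ²) = 24.59 × √(1 − 0.233) = 21.54 rad/s.
T_d = 2π/ω_d = 0.2918 s.

0.292 s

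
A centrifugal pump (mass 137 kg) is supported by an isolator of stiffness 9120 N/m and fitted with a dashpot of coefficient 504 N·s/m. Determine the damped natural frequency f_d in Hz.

ω_n = √(k/m) = √(9120/137) = 8.159 rad/s.
Critical damping c_c = 2√(k·m) = 2√(9120 × 137) = 2236 N·s/m, so ζ = c/c_c = 504/2236 = 0.2254.
ω_d = ω_n√(1 − ζ²) = 8.159 × √(1 − 0.0508) = 7.949 rad/s.
f_d = ω_d/(2π) = 1.265 Hz.

1.27 Hz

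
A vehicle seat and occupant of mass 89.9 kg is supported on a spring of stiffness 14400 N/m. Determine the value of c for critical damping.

2280 N·s/m

c_c = 2√(k·m) = 2√(14400 × 89.9) = 2 × 1138 = 2276 N·s/m.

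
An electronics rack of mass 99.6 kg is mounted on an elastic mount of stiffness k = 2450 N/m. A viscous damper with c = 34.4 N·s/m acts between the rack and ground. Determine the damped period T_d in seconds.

ω_n = √(k/m) = √(2450/99.6) = 4.960 rad/s.
Critical damping c_c = 2√(k·m) = 2√(2450 × 99.6) = 988.0 N·s/m, so ζ = c/c_c = 34.4/988.0 = 0.03482.
ω_d = ω_n√(1 − ζ²) = 4.960 × √(1 − 0.00121) = 4.957 rad/s.
T_d = 2π/ω_d = 1.268 s.

1.27 s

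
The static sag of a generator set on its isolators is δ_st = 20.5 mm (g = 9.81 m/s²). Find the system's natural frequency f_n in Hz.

3.48 Hz

ω_n = √(g/δ_st) = √(9.81/0.0205) = √478.5 = 21.88 rad/s.
f_n = ω_n/(2π) = 21.88/6.283 = 3.482 Hz.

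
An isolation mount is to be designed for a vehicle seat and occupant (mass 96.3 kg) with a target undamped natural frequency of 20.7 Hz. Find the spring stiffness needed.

ω_n = 2πf_n = 2π × 20.7 = 130.1 rad/s.
k = m·ω_n² = 96.3 × 130.1² = 96.3 × 16920 = 1629000 N/m.

1630000 N/m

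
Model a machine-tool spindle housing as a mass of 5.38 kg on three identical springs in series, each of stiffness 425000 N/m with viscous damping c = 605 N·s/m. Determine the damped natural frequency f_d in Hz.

24.2 Hz

Series springs: 1/k_eq = 3/425000, so k_eq = 425000/3 = 141700 N/m.
ω_n = √(k_eq/m) = √(141700/5.38) = 162.3 rad/s.
Critical damping c_c = 2√(k_eq·m) = 2√(141700 × 5.38) = 1746 N·s/m, so ζ = c/c_c = 605/1746 = 0.3465.
ω_d = ω_n√(1 − ζ²) = 162.3 × √(1 − 0.120) = 152.2 rad/s.
f_d = ω_d/(2π) = 24.23 Hz.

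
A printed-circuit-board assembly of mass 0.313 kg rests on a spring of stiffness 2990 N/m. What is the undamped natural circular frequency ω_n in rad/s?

97.7 rad/s

ω_n = √(k/m) = √(2990/0.313) = √9553 = 97.74 rad/s.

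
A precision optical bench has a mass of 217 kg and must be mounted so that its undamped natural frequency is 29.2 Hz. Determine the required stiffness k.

ω_n = 2πf_n = 2π × 29.2 = 183.5 rad/s.
k = m·ω_n² = 217 × 183.5² = 217 × 33660 = 7304000 N/m.

7300000 N/m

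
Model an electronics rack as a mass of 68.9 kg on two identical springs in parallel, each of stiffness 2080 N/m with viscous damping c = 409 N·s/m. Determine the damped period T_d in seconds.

Parallel springs add: k_eq = 2 × 2080 = 4160 N/m.
ω_n = √(k_eq/m) = √(4160/68.9) = 7.770 rad/s.
Critical damping c_c = 2√(k_eq·m) = 2√(4160 × 68.9) = 1071 N·s/m, so ζ = c/c_c = 409/1071 = 0.3820.
ω_d = ω_n√(1 − ζ²) = 7.770 × √(1 − 0.146) = 7.181 rad/s.
T_d = 2π/ω_d = 0.8750 s.

0.875 s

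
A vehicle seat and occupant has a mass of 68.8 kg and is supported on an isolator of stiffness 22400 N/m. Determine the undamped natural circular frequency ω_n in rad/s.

18.0 rad/s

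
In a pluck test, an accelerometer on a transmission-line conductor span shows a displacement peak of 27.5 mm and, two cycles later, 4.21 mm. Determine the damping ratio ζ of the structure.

0.148

Logarithmic decrement δ = (1/n)·ln(x₀/x_n) = (1/2)·ln(27.5/4.21) = (1/2)·ln(6.532) = 0.9384.
ζ = δ/√(4π² + δ²) = 0.9384/√(39.48 + 0.881) = 0.9384/6.353 = 0.1477.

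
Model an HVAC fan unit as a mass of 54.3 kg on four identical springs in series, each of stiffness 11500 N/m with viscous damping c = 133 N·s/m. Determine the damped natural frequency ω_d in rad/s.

7.17 rad/s

Series springs: 1/k_eq = 4/11500, so k_eq = 11500/4 = 2875 N/m.
ω_n = √(k_eq/m) = √(2875/54.3) = 7.276 rad/s.
Critical damping c_c = 2√(k_eq·m) = 2√(2875 × 54.3) = 790.2 N·s/m, so ζ = c/c_c = 133/790.2 = 0.1683.
ω_d = ω_n√(1 − ζ²) = 7.276 × √(1 − 0.0283) = 7.173 rad/s.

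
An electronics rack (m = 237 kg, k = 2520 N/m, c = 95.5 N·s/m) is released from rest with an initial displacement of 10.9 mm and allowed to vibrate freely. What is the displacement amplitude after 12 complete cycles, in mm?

ζ = c/(2√(km)) = 95.5/(2√(2520 × 237)) = 95.5/1546 = 0.06179.
Logarithmic decrement δ = 2πζ/√(1 − ζ²) = 2π × 0.06179/√(1 − 0.00382) = 0.3890.
After n cycles, x_n/x₀ = e^(−nδ), so x_12 = 10.9 × e^(−12 × 0.3890) = 10.9 × 0.009395 = 0.1024 mm.

0.102 mm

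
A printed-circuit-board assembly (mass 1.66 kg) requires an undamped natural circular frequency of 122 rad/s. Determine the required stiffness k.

k = m·ω_n² = 1.66 × 122.0² = 1.66 × 14880 = 24710 N/m.

24700 N/m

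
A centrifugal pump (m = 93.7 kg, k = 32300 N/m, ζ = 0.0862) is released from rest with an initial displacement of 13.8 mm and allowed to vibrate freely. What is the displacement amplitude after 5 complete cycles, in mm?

Logarithmic decrement δ = 2πζ/√(1 − ζ²) = 2π × 0.08620/√(1 − 0.00743) = 0.5436.
After n cycles, x_n/x₀ = e^(−nδ), so x_5 = 13.8 × e^(−5 × 0.5436) = 13.8 × 0.06600 = 0.9107 mm.

0.911 mm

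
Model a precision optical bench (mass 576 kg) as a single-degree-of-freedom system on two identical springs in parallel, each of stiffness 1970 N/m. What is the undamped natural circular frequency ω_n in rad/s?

Parallel springs add: k_eq = 2 × 1970 = 3940 N/m.
ω_n = √(k_eq/m) = √(3940/576) = √6.840 = 2.615 rad/s.

2.62 rad/s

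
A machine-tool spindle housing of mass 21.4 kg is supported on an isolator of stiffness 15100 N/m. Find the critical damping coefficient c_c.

c_c = 2√(k·m) = 2√(15100 × 21.4) = 2 × 568.5 = 1137 N·s/m.

1140 N·s/m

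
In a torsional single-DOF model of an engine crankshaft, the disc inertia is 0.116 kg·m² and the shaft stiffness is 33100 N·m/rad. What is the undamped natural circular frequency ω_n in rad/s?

534 rad/s

ω_n = √(k_t/J) = √(33100/0.116) = √285300 = 534.2 rad/s.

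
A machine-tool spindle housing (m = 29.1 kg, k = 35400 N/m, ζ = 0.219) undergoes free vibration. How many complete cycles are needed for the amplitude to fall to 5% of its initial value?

3 cycles

Logarithmic decrement δ = 2πζ/√(1 − ζ²) = 2π × 0.2190/√(1 − 0.0480) = 1.410.
x_n/x₀ = e^(−nδ) ≤ 0.05; take ln: n ≥ ln(1/0.05)/δ = 2.996/1.410 = 2.124.
So 3 complete cycles are required.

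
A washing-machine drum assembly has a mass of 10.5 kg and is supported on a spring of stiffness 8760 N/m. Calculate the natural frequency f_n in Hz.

4.60 Hz

ω_n = √(k/m) = √(8760/10.5) = √834.3 = 28.88 rad/s.
f_n = ω_n/(2π) = 28.88/6.283 = 4.597 Hz.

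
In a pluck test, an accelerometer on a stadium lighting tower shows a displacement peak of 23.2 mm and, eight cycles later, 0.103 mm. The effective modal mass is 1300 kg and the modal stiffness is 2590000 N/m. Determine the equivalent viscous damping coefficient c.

12400 N·s/m

Logarithmic decrement δ = (1/n)·ln(x₀/x_n) = (1/8)·ln(23.2/0.103) = (1/8)·ln(225.2) = 0.6771.
ζ = δ/√(4π² + δ²) = 0.6771/√(39.48 + 0.459) = 0.6771/6.320 = 0.1072.
c = ζ · 2√(km) = 0.1072 × 2√(2590000 × 1300) = 0.1072 × 116100 = 12440 N·s/m.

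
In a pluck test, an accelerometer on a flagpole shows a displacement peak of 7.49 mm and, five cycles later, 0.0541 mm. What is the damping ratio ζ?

Logarithmic decrement δ = (1/n)·ln(x₀/x_n) = (1/5)·ln(7.49/0.0541) = (1/5)·ln(138.4) = 0.9861.
ζ = δ/√(4π² + δ²) = 0.9861/√(39.48 + 0.972) = 0.9861/6.360 = 0.1550.

0.155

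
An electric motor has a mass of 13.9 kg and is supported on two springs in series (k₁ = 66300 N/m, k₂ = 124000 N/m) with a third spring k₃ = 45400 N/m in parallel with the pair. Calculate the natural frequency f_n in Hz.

Series pair: k_s = k₁k₂/(k₁+k₂) = (66300)(124000)/(66300 + 124000) = 43200 N/m. In parallel with k₃: k_eq = 43200 + 45400 = 88600 N/m.
ω_n = √(k_eq/m) = √(88600/13.9) = √6374 = 79.84 rad/s.
f_n = ω_n/(2π) = 79.84/6.283 = 12.71 Hz.

12.7 Hz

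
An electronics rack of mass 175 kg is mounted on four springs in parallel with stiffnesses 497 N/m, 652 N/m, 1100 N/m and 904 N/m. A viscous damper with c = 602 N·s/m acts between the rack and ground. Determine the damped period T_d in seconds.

Parallel springs add: k_eq = 497 + 652 + 1100 + 904 = 3153 N/m.
ω_n = √(k_eq/m) = √(3153/175) = 4.245 rad/s.
Critical damping c_c = 2√(k_eq·m) = 2√(3153 × 175) = 1486 N·s/m, so ζ = c/c_c = 602/1486 = 0.4052.
ω_d = ω_n√(1 − ζ²) = 4.245 × √(1 − 0.164) = 3.881 rad/s.
T_d = 2π/ω_d = 1.619 s.

1.62 s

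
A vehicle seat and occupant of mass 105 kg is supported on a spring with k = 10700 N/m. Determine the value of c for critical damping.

2120 N·s/m

c_c = 2√(k·m) = 2√(10700 × 105) = 2 × 1060 = 2120 N·s/m.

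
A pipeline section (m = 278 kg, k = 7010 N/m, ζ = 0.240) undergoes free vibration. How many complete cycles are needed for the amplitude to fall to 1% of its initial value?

Logarithmic decrement δ = 2πζ/√(1 − ζ²) = 2π × 0.2400/√(1 − 0.0576) = 1.553.
x_n/x₀ = e^(−nδ) ≤ 0.01; take ln: n ≥ ln(1/0.01)/δ = 4.605/1.553 = 2.965.
So 3 complete cycles are required.

3 cycles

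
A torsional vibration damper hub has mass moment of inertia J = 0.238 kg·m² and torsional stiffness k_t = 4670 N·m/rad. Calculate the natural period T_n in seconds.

ω_n = √(k_t/J) = √(4670/0.238) = √19620 = 140.1 rad/s.
T_n = 2π/ω_n = 6.283/140.1 = 0.04485 s.

0.0449 s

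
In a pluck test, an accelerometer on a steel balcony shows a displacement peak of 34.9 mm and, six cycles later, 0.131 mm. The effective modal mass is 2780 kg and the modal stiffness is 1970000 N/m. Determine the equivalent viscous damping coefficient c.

21700 N·s/m

Logarithmic decrement δ = (1/n)·ln(x₀/x_n) = (1/6)·ln(34.9/0.131) = (1/6)·ln(266.4) = 0.9308.
ζ = δ/√(4π² + δ²) = 0.9308/√(39.48 + 0.866) = 0.9308/6.352 = 0.1465.
c = ζ · 2√(km) = 0.1465 × 2√(1970000 × 2780) = 0.1465 × 148000 = 21690 N·s/m.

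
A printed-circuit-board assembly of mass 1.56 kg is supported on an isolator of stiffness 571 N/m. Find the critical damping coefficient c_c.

59.7 N·s/m

c_c = 2√(k·m) = 2√(571.0 × 1.56) = 2 × 29.85 = 59.69 N·s/m.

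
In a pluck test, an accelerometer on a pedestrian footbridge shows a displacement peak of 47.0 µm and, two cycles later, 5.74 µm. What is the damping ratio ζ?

Logarithmic decrement δ = (1/n)·ln(x₀/x_n) = (1/2)·ln(47.0/5.74) = (1/2)·ln(8.188) = 1.051.
ζ = δ/√(4π² + δ²) = 1.051/√(39.48 + 1.11) = 1.051/6.371 = 0.1650.

0.165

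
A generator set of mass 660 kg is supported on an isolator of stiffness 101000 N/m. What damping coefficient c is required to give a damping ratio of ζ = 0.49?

c_c = 2√(k·m) = 2√(101000 × 660) = 16330 N·s/m.
c = ζ·c_c = 0.49 × 16330 = 8001 N·s/m.

8000 N·s/m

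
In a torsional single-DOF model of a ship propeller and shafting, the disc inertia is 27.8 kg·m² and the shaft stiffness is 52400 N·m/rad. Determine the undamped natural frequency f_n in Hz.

6.91 Hz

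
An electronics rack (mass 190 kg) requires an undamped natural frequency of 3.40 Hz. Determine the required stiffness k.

ω_n = 2πf_n = 2π × 3.40 = 21.36 rad/s.
k = m·ω_n² = 190 × 21.36² = 190 × 456.4 = 86710 N/m.

86700 N/m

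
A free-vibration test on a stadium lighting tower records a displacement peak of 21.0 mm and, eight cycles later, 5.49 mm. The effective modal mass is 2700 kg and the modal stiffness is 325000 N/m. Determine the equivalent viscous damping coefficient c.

1580 N·s/m

Logarithmic decrement δ = (1/n)·ln(x₀/x_n) = (1/8)·ln(21.0/5.49) = (1/8)·ln(3.825) = 0.1677.
ζ = δ/√(4π² + δ²) = 0.1677/√(39.48 + 0.0281) = 0.1677/6.285 = 0.02668.
c = ζ · 2√(km) = 0.02668 × 2√(325000 × 2700) = 0.02668 × 59250 = 1581 N·s/m.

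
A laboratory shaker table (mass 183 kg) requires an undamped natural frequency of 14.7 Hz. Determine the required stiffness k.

1560000 N/m

ω_n = 2πf_n = 2π × 14.7 = 92.36 rad/s.
k = m·ω_n² = 183 × 92.36² = 183 × 8531 = 1561000 N/m.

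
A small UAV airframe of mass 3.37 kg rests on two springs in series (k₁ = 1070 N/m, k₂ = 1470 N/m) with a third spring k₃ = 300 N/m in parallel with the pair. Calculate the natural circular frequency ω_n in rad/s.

16.5 rad/s

Series pair: k_s = k₁k₂/(k₁+k₂) = (1070)(1470)/(1070 + 1470) = 619.3 N/m. In parallel with k₃: k_eq = 619.3 + 300 = 919.3 N/m.
ω_n = √(k_eq/m) = √(919.3/3.37) = √272.8 = 16.52 rad/s.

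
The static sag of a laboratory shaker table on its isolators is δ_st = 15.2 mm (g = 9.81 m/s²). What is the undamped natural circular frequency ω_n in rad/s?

25.4 rad/s

ω_n = √(g/δ_st) = √(9.81/0.0152) = √645.4 = 25.40 rad/s.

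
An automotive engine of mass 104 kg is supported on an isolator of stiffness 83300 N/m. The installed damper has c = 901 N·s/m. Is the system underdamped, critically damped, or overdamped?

c_c = 2√(k·m) = 5887 N·s/m; ζ = c/c_c = 901/5887 = 0.153.
Since ζ < 1 the system is underdamped.

underdamped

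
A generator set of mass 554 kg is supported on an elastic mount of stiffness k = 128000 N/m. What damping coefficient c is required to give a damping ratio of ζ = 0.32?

c_c = 2√(k·m) = 2√(128000 × 554) = 16840 N·s/m.
c = ζ·c_c = 0.32 × 16840 = 5389 N·s/m.

5390 N·s/m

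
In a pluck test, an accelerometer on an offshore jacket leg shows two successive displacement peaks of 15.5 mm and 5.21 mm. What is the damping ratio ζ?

0.171

Logarithmic decrement δ = (1/n)·ln(x₀/x_n) = (1/1)·ln(15.5/5.21) = (1/1)·ln(2.975) = 1.090.
ζ = δ/√(4π² + δ²) = 1.090/√(39.48 + 1.19) = 1.090/6.377 = 0.1710.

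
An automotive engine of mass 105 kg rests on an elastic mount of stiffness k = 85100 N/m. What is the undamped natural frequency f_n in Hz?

4.53 Hz

ω_n = √(k/m) = √(85100/105) = √810.5 = 28.47 rad/s.
f_n = ω_n/(2π) = 28.47/6.283 = 4.531 Hz.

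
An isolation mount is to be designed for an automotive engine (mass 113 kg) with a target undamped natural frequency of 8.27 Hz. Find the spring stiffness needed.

305000 N/m

ω_n = 2πf_n = 2π × 8.27 = 51.96 rad/s.
k = m·ω_n² = 113 × 51.96² = 113 × 2700 = 305100 N/m.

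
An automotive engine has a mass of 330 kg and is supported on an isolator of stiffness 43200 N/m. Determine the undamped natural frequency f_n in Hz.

1.82 Hz

ω_n = √(k/m) = √(43200/330) = √130.9 = 11.44 rad/s.
f_n = ω_n/(2π) = 11.44/6.283 = 1.821 Hz.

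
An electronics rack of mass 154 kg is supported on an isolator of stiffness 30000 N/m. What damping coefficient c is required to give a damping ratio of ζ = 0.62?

2670 N·s/m

c_c = 2√(k·m) = 2√(30000 × 154) = 4299 N·s/m.
c = ζ·c_c = 0.62 × 4299 = 2665 N·s/m.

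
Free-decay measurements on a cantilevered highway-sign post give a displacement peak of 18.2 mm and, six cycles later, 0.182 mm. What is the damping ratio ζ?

0.121

Logarithmic decrement δ = (1/n)·ln(x₀/x_n) = (1/6)·ln(18.2/0.182) = (1/6)·ln(100.0) = 0.7675.
ζ = δ/√(4π² + δ²) = 0.7675/√(39.48 + 0.589) = 0.7675/6.330 = 0.1213.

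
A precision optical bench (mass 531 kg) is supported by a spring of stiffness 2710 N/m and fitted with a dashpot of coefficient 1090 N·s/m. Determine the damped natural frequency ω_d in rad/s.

ω_n = √(k/m) = √(2710/531) = 2.259 rad/s.
Critical damping c_c = 2√(k·m) = 2√(2710 × 531) = 2399 N·s/m, so ζ = c/c_c = 1090/2399 = 0.4543.
ω_d = ω_n√(1 − ζ²) = 2.259 × √(1 − 0.206) = 2.012 rad/s.

2.01 rad/s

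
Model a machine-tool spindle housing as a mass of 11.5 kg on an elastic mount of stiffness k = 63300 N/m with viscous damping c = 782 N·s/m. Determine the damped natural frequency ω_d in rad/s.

65.9 rad/s

ω_n = √(k/m) = √(63300/11.5) = 74.19 rad/s.
Critical damping c_c = 2√(k·m) = 2√(63300 × 11.5) = 1706 N·s/m, so ζ = c/c_c = 782/1706 = 0.4583.
ω_d = ω_n√(1 − ζ²) = 74.19 × √(1 − 0.210) = 65.94 rad/s.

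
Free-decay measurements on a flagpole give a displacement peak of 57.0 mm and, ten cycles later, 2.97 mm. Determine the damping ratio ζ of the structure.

0.0470

Logarithmic decrement δ = (1/n)·ln(x₀/x_n) = (1/10)·ln(57.0/2.97) = (1/10)·ln(19.19) = 0.2954.
ζ = δ/√(4π² + δ²) = 0.2954/√(39.48 + 0.0873) = 0.2954/6.290 = 0.04697.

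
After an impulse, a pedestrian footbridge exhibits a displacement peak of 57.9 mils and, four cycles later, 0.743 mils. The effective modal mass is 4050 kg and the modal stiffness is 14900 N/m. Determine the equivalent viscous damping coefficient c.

2650 N·s/m

Logarithmic decrement δ = (1/n)·ln(x₀/x_n) = (1/4)·ln(57.9/0.743) = (1/4)·ln(77.93) = 1.089.
ζ = δ/√(4π² + δ²) = 1.089/√(39.48 + 1.19) = 1.089/6.377 = 0.1708.
c = ζ · 2√(km) = 0.1708 × 2√(14900 × 4050) = 0.1708 × 15540 = 2653 N·s/m.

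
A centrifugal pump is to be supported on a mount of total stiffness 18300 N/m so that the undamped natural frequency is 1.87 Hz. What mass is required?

133 kg

ω_n = 2πf_n = 2π × 1.87 = 11.75 rad/s.
m = k/ω_n² = 18300/11.75² = 18300/138.1 = 132.6 kg.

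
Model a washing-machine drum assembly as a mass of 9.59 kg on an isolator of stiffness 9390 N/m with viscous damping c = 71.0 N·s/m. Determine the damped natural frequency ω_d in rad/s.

31.1 rad/s

ω_n = √(k/m) = √(9390/9.59) = 31.29 rad/s.
Critical damping c_c = 2√(k·m) = 2√(9390 × 9.59) = 600.2 N·s/m, so ζ = c/c_c = 71.0/600.2 = 0.1183.
ω_d = ω_n√(1 − ζ²) = 31.29 × √(1 − 0.0140) = 31.07 rad/s.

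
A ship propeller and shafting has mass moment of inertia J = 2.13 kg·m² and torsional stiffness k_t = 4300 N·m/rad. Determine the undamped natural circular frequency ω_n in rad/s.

44.9 rad/s

ω_n = √(k_t/J) = √(4300/2.13) = √2019 = 44.93 rad/s.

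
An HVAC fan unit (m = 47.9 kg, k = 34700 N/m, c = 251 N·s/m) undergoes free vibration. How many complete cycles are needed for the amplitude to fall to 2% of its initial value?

7 cycles

ζ = c/(2√(km)) = 251/(2√(34700 × 47.9)) = 251/2578 = 0.09734.
Logarithmic decrement δ = 2πζ/√(1 − ζ²) = 2π × 0.09734/√(1 − 0.00948) = 0.6146.
x_n/x₀ = e^(−nδ) ≤ 0.02; take ln: n ≥ ln(1/0.02)/δ = 3.912/0.6146 = 6.366.
So 7 complete cycles are required.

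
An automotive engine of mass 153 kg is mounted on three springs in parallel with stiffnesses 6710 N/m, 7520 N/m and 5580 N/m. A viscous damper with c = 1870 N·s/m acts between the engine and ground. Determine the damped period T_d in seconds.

0.655 s

Parallel springs add: k_eq = 6710 + 7520 + 5580 = 19810 N/m.
ω_n = √(k_eq/m) = √(19810/153) = 11.38 rad/s.
Critical damping c_c = 2√(k_eq·m) = 2√(19810 × 153) = 3482 N·s/m, so ζ = c/c_c = 1870/3482 = 0.5371.
ω_d = ω_n√(1 − ζ²) = 11.38 × √(1 − 0.288) = 9.599 rad/s.
T_d = 2π/ω_d = 0.6546 s.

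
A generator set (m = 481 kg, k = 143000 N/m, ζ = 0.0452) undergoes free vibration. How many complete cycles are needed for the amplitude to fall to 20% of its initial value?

6 cycles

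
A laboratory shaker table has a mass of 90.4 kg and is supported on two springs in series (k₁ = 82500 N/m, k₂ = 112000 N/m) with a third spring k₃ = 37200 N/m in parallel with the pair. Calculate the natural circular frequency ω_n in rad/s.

Series pair: k_s = k₁k₂/(k₁+k₂) = (82500)(112000)/(82500 + 112000) = 47510 N/m. In parallel with k₃: k_eq = 47510 + 37200 = 84710 N/m.
ω_n = √(k_eq/m) = √(84710/90.4) = √937.0 = 30.61 rad/s.

30.6 rad/s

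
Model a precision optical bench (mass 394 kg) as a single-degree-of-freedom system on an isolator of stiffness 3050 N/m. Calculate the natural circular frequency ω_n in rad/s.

ω_n = √(k/m) = √(3050/394) = √7.741 = 2.782 rad/s.

2.78 rad/s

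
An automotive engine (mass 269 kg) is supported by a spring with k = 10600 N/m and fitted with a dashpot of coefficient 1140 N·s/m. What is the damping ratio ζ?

ω_n = √(k/m) = √(10600/269) = 6.277 rad/s.
Critical damping c_c = 2√(k·m) = 2√(10600 × 269) = 3377 N·s/m, so ζ = c/c_c = 1140/3377 = 0.3376.

0.338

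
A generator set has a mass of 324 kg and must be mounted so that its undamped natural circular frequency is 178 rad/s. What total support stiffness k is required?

10300000 N/m

k = m·ω_n² = 324 × 178.0² = 324 × 31680 = 10270000 N/m.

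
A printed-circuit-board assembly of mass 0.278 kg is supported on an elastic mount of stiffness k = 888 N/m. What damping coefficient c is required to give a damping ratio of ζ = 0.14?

4.40 N·s/m

c_c = 2√(k·m) = 2√(888.0 × 0.278) = 31.42 N·s/m.
c = ζ·c_c = 0.14 × 31.42 = 4.399 N·s/m.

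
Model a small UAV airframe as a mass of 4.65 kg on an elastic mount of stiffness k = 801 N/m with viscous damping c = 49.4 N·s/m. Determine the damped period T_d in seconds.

0.524 s

ω_n = √(k/m) = √(801.0/4.65) = 13.12 rad/s.
Critical damping c_c = 2√(k·m) = 2√(801.0 × 4.65) = 122.1 N·s/m, so ζ = c/c_c = 49.4/122.1 = 0.4047.
ω_d = ω_n√(1 − ζ²) = 13.12 × √(1 − 0.164) = 12.00 rad/s.
T_d = 2π/ω_d = 0.5235 s.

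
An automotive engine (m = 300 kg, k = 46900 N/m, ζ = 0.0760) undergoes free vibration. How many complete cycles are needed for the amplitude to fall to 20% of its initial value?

4 cycles

Logarithmic decrement δ = 2πζ/√(1 − ζ²) = 2π × 0.07600/√(1 − 0.00578) = 0.4789.
x_n/x₀ = e^(−nδ) ≤ 0.2; take ln: n ≥ ln(1/0.2)/δ = 1.609/0.4789 = 3.361.
So 4 complete cycles are required.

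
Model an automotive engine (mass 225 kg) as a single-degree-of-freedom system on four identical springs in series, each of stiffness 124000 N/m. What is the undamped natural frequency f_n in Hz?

Series springs: 1/k_eq = 4/124000, so k_eq = 124000/4 = 31000 N/m.
ω_n = √(k_eq/m) = √(31000/225) = √137.8 = 11.74 rad/s.
f_n = ω_n/(2π) = 11.74/6.283 = 1.868 Hz.

1.87 Hz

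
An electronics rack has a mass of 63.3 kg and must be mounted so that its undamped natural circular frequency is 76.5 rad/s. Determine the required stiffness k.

370000 N/m

k = m·ω_n² = 63.3 × 76.50² = 63.3 × 5852 = 370400 N/m.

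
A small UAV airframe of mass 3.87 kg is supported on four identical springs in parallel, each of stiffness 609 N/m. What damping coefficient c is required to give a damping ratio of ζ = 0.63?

Parallel springs add: k_eq = 4 × 609 = 2436 N/m.
c_c = 2√(k_eq·m) = 2√(2436 × 3.87) = 194.2 N·s/m.
c = ζ·c_c = 0.63 × 194.2 = 122.3 N·s/m.

122 N·s/m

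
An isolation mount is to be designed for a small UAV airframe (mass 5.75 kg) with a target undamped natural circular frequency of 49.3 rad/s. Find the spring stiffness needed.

k = m·ω_n² = 5.75 × 49.30² = 5.75 × 2430 = 13980 N/m.

14000 N/m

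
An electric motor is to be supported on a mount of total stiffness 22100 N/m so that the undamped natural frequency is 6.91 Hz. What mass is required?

11.7 kg

ω_n = 2πf_n = 2π × 6.91 = 43.42 rad/s.
m = k/ω_n² = 22100/43.42² = 22100/1885 = 11.72 kg.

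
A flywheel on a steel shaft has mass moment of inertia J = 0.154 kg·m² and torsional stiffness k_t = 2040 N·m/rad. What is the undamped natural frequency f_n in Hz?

18.3 Hz

ω_n = √(k_t/J) = √(2040/0.154) = √13250 = 115.1 rad/s.
f_n = ω_n/(2π) = 115.1/6.283 = 18.32 Hz.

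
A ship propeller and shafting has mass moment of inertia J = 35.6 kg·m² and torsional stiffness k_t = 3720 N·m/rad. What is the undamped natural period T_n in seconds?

0.615 s

ω_n = √(k_t/J) = √(3720/35.6) = √104.5 = 10.22 rad/s.
T_n = 2π/ω_n = 6.283/10.22 = 0.6147 s.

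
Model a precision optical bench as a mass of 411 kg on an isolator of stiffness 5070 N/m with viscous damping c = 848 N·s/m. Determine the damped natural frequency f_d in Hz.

ω_n = √(k/m) = √(5070/411) = 3.512 rad/s.
Critical damping c_c = 2√(k·m) = 2√(5070 × 411) = 2887 N·s/m, so ζ = c/c_c = 848/2887 = 0.2937.
ω_d = ω_n√(1 − ζ²) = 3.512 × √(1 − 0.0863) = 3.357 rad/s.
f_d = ω_d/(2π) = 0.5343 Hz.

0.534 Hz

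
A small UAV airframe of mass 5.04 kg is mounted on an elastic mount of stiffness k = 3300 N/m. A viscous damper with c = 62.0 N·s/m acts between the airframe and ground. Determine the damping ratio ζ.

ω_n = √(k/m) = √(3300/5.04) = 25.59 rad/s.
Critical damping c_c = 2√(k·m) = 2√(3300 × 5.04) = 257.9 N·s/m, so ζ = c/c_c = 62.0/257.9 = 0.2404.

0.240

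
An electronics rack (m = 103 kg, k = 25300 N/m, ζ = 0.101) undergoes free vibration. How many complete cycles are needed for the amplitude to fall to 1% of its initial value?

8 cycles

Logarithmic decrement δ = 2πζ/√(1 − ζ²) = 2π × 0.1010/√(1 − 0.0102) = 0.6379.
x_n/x₀ = e^(−nδ) ≤ 0.01; take ln: n ≥ ln(1/0.01)/δ = 4.605/0.6379 = 7.220.
So 8 complete cycles are required.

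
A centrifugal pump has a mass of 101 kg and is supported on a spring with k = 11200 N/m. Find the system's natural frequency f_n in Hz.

1.68 Hz

ω_n = √(k/m) = √(11200/101) = √110.9 = 10.53 rad/s.
f_n = ω_n/(2π) = 10.53/6.283 = 1.676 Hz.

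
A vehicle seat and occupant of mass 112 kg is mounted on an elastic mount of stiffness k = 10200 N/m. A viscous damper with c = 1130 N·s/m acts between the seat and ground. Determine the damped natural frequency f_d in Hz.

ω_n = √(k/m) = √(10200/112) = 9.543 rad/s.
Critical damping c_c = 2√(k·m) = 2√(10200 × 112) = 2138 N·s/m, so ζ = c/c_c = 1130/2138 = 0.5286.
ω_d = ω_n√(1 − ζ²) = 9.543 × √(1 − 0.279) = 8.101 rad/s.
f_d = ω_d/(2π) = 1.289 Hz.

1.29 Hz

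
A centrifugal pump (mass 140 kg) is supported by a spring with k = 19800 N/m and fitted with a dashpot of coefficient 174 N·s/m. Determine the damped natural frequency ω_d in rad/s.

11.9 rad/s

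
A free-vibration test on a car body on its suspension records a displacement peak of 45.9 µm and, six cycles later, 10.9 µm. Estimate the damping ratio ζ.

0.0381

Logarithmic decrement δ = (1/n)·ln(x₀/x_n) = (1/6)·ln(45.9/10.9) = (1/6)·ln(4.211) = 0.2396.
ζ = δ/√(4π² + δ²) = 0.2396/√(39.48 + 0.0574) = 0.2396/6.288 = 0.03811.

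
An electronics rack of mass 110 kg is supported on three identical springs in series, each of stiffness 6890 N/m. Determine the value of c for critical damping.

1010 N·s/m

Series springs: 1/k_eq = 3/6890, so k_eq = 6890/3 = 2297 N/m.
c_c = 2√(k_eq·m) = 2√(2297 × 110) = 2 × 502.6 = 1005 N·s/m.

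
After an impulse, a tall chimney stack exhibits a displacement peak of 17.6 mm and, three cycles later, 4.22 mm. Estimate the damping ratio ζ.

Logarithmic decrement δ = (1/n)·ln(x₀/x_n) = (1/3)·ln(17.6/4.22) = (1/3)·ln(4.171) = 0.4760.
ζ = δ/√(4π² + δ²) = 0.4760/√(39.48 + 0.227) = 0.4760/6.301 = 0.07554.

0.0755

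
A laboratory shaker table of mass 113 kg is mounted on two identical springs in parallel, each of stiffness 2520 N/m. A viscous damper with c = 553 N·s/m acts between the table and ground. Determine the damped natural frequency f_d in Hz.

0.989 Hz

Parallel springs add: k_eq = 2 × 2520 = 5040 N/m.
ω_n = √(k_eq/m) = √(5040/113) = 6.678 rad/s.
Critical damping c_c = 2√(k_eq·m) = 2√(5040 × 113) = 1509 N·s/m, so ζ = c/c_c = 553/1509 = 0.3664.
ω_d = ω_n√(1 − ζ²) = 6.678 × √(1 − 0.134) = 6.214 rad/s.
f_d = ω_d/(2π) = 0.9890 Hz.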